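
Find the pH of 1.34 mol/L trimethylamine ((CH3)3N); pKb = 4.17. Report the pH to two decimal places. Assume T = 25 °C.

(CH3)3N + H2O ⇌ (CH3)3NH+ + OH-
Kb = 10^(−4.17) = 6.76 × 10^-5
Kb = [OH-]²/(1.34 − [OH-]) = 6.76 × 10^-5
Neglecting [OH-] in the denominator: [OH-] = √(6.76 × 10^-5 × 1.34) = 9.52 × 10^-3 M
([OH-]/C₀ = 0.71% < 5%, so the approximation holds.)
pOH = −log(9.52 × 10^-3) = 2.02; pH = 14.00 − 2.02 = 11.98

pH = 11.98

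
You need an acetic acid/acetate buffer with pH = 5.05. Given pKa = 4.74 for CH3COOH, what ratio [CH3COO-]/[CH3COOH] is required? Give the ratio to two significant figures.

pH = pKa + log(r) ⇒ log(r) = 5.05 − 4.74 = +0.31
r = [CH3COO-]/[CH3COOH] = 10^(+0.31) = 2.04

ratio = 2.0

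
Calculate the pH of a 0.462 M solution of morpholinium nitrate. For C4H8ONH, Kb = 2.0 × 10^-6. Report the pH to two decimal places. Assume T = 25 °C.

pH = 4.32

C4H8ONH2+ is the conjugate acid of the weak base C4H8ONH.
Ka = Kw/Kb = 1.0×10^-14 / 2.0 × 10^-6 = 5.00 × 10^-9
From the ICE table, Ka = [H+]²/(0.462 − [H+]) = 5.00 × 10^-9.
Assume [H+] ≪ 0.462: [H+] ≈ √(5.00 × 10^-9 × 0.462) = 4.81 × 10^-5 M
pH = −log[H+] = −log(4.81 × 10^-5) = 4.32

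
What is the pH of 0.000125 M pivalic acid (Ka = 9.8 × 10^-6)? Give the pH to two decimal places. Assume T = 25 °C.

(CH3)3CCOOH ⇌ (CH3)3CCOO- + H+
From the ICE table, Ka = [H+]²/(0.000125 − [H+]) = 9.8 × 10^-6.
The 5% rule fails; solving [H+]² + Ka·[H+] − Ka·C₀ = 0 exactly:
[H+] = [−9.8e-06 + √(9.8e-06² + 4.9e-09)]/2 = 3.04 × 10^-5 M
pH = −log[H+] = −log(3.04 × 10^-5) = 4.52

pH = 4.52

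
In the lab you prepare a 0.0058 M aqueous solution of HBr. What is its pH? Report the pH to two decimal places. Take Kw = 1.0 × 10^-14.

HBr is a strong acid and dissociates completely, so [H+] = 0.0058 M.
pH = -log(0.0058) = 2.24

pH = 2.24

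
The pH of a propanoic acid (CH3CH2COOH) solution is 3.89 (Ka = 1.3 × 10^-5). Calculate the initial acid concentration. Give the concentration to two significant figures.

[H+] = 10^(-3.89) = 1.29 × 10^-4 M = x
Ka = x²/(C₀ − x) ⇒ C₀ = x + x²/Ka
C₀ = 1.29 × 10^-4 + (1.29 × 10^-4)²/(1.3 × 10^-5) = 1.41 × 10^-3 M

C₀ = 1.4 × 10^-3 M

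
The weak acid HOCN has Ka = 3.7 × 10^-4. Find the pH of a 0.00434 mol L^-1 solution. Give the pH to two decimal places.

pH = 2.96

HOCN ⇌ OCN- + H+
Ka = [H+]²/(0.00434 − [H+]) = 3.7 × 10^-4
[H+] is not negligible relative to C₀; solve [H+]² + 0.00037·[H+] − 1.61e-06 = 0.
[H+] = [−0.00037 + √(0.00037² + 6.42e-06)]/2 = 1.10 × 10^-3 M
pH = −log(1.10 × 10^-3) = 2.96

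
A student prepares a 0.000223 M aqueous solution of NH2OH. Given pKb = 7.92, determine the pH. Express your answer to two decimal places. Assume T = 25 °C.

pH = 8.21

NH2OH + H2O ⇌ NH3OH+ + OH-
Kb = 10^(−7.92) = 1.20 × 10^-8
Kb = x²/(0.000223 − x) = 1.20 × 10^-8
Assume x ≪ 0.000223: x ≈ √(1.20 × 10^-8 × 0.000223) = 1.64 × 10^-6 M
pOH = 5.79, so pH = 14.00 − pOH = 8.21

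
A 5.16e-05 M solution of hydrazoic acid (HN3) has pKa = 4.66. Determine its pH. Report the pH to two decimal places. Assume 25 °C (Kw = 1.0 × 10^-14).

HN3 ⇌ N3- + H+
Ka = 10^(−4.66) = 2.19 × 10^-5
From the ICE table, Ka = [H+]²/(5.16e-05 − [H+]) = 2.19 × 10^-5.
Here C₀/Ka ≈ 2.36, so the small-[H+] approximation fails. Use the quadratic:
[H+] = [−2.19e-05 + √(2.19e-05² + 4.52e-09)]/2 = 2.44 × 10^-5 M
pH = −log[H+] = −log(2.44 × 10^-5) = 4.61

pH = 4.61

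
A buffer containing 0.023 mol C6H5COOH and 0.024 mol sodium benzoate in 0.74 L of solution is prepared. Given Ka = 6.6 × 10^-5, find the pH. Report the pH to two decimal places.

pH = 4.20

pKa = −log(6.6 × 10^-5) = 4.180
Using pH = pKa + log([base]/[acid]) with [base]/[acid] = 0.024/0.023:
pH = 4.180 + (+0.018) = 4.20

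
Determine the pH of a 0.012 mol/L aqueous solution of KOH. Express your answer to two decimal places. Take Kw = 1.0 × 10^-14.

KOH is a strong base; [OH-] = 0.012 M.
pOH = -log(0.012) = 1.92
pH = 14.00 - 1.92 = 12.08

pH = 12.08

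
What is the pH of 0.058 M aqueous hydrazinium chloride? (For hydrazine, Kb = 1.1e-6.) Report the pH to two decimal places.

N2H5+ is the conjugate acid of the weak base N2H4.
Ka = Kw/Kb = 1.0×10^-14 / 1.1 × 10^-6 = 9.09 × 10^-9
Ka = [H+]²/(0.058 − [H+]) = 9.09 × 10^-9
Assume [H+] ≪ 0.058: [H+] ≈ √(9.09 × 10^-9 × 0.058) = 2.30 × 10^-5 M
([H+]/C₀ = 0.04% < 5%, so the approximation holds.)
pH = −log(2.30 × 10^-5) = 4.64

pH = 4.64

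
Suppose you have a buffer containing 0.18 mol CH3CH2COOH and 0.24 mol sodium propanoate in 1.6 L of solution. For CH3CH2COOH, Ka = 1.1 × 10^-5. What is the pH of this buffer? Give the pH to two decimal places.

pH = 5.08

pKa = −log(1.1 × 10^-5) = 4.959
Using pH = pKa + log([base]/[acid]) with [base]/[acid] = 0.24/0.18:
pH = 4.959 + (+0.125) = 5.08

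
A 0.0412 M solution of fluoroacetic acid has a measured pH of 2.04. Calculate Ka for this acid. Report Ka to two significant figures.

Ka = 2.6 × 10^-3

[H+] = 10^(-2.04) = 9.12 × 10^-3 M
At equilibrium [HA] = 0.0412 − 9.12 × 10^-3 = 3.21 × 10^-2 M
Ka = [H+][A-]/[HA] = (9.12 × 10^-3)² / 3.21 × 10^-2 = 2.6 × 10^-3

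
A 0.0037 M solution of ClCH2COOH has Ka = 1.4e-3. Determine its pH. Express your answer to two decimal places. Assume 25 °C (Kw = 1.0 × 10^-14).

pH = 2.77

ClCH2COOH ⇌ ClCH2COO- + H+
From the ICE table, Ka = x²/(0.0037 − x) = 1.4 × 10^-3.
The 5% rule fails; solving x² + Ka·x − Ka·C₀ = 0 exactly:
x = (−Ka + √(Ka² + 4·Ka·C₀))/2 = 1.68 × 10^-3 M
pH = −log(1.68 × 10^-3) = 2.77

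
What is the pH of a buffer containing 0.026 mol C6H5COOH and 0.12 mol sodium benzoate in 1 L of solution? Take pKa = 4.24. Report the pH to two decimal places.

pH = 4.90

Using pH = pKa + log([base]/[acid]) with [base]/[acid] = 0.12/0.026:
pH = 4.24 + (+0.664) = 4.90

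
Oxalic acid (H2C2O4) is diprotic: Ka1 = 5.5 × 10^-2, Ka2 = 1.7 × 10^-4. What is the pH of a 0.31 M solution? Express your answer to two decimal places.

pH = 0.97

Ka1 ≫ Ka2, so treat the first dissociation as the only significant source of H+.
Ka1 = x²/(0.31 − x) = 5.5 × 10^-2
Solving the quadratic: x = (−Ka1 + √(Ka1² + 4·Ka1·C₀))/2 = 1.06 × 10^-1 M
pH = −log(1.06 × 10^-1) = 0.97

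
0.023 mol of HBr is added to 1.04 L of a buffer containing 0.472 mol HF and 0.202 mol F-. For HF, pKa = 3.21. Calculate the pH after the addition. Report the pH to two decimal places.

After neutralization: n(HF) = 0.495 mol, n(F-) = 0.179 mol.
Henderson–Hasselbalch with mole ratio 0.179/0.495: pH = 3.21 + (-0.442)

pH = 2.77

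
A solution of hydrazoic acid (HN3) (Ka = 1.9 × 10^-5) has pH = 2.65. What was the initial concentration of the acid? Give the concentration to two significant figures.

C₀ = 2.7 × 10^-1 M

[H+] = 10^(-2.65) = 2.24 × 10^-3 M = x
Ka = x²/(C₀ − x) ⇒ C₀ = x + x²/Ka
C₀ = 2.24 × 10^-3 + (2.24 × 10^-3)²/(1.9 × 10^-5) = 2.66 × 10^-1 M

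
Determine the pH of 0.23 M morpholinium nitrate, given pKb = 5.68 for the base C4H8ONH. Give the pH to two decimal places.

C4H8ONH2+ is the conjugate acid of the weak base C4H8ONH.
Kb = 10^(−5.68) = 2.09 × 10^-6
Ka = Kw/Kb = 1.0×10^-14 / 2.09 × 10^-6 = 4.78 × 10^-9
From the ICE table, Ka = [H+]²/(0.23 − [H+]) = 4.78 × 10^-9.
Neglecting [H+] in the denominator: [H+] = √(4.78 × 10^-9 × 0.23) = 3.32 × 10^-5 M
pH = −log[H+] = −log(3.32 × 10^-5) = 4.48

pH = 4.48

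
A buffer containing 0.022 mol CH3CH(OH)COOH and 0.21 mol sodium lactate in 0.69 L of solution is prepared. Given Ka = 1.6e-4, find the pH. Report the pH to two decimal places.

pH = 4.78

pKa = −log(1.6 × 10^-4) = 3.796
Using pH = pKa + log([base]/[acid]) with [base]/[acid] = 0.21/0.022:
pH = 3.796 + (+0.980) = 4.78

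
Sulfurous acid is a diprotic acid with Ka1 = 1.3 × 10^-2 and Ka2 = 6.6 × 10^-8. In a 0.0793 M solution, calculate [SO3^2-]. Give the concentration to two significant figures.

6.6 × 10^-8 M

First ionization gives [H+] ≈ [HSO3-] = 2.63 × 10^-2 M.
Second step: Ka2 = [H+][SO3^2-]/[HSO3-] ≈ [SO3^2-] (since [H+] ≈ [HSO3-]).
So [SO3^2-] ≈ Ka2.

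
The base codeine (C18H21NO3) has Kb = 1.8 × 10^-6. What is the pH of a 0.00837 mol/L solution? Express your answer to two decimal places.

pH = 10.09

C18H21NO3 + H2O ⇌ C18H22NO3+ + OH-
From the ICE table, Kb = [OH-]²/(0.00837 − [OH-]) = 1.8 × 10^-6.
Assume [OH-] ≪ 0.00837: [OH-] ≈ √(1.8 × 10^-6 × 0.00837) = 1.23 × 10^-4 M
Check: 1.5% ionized — well under 5%, approximation valid.
pOH = −log(1.23 × 10^-4) = 3.91; pH = 14.00 − 3.91 = 10.09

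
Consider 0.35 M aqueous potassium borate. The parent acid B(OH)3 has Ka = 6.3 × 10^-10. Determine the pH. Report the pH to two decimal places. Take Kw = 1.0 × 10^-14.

B(OH)4- is the conjugate base of the weak acid B(OH)3.
Kb = Kw/Ka = 1.0×10^-14 / 6.3 × 10^-10 = 1.59 × 10^-5
From the ICE table, Kb = [OH-]²/(0.35 − [OH-]) = 1.59 × 10^-5.
Neglecting [OH-] in the denominator: [OH-] = √(1.59 × 10^-5 × 0.35) = 2.36 × 10^-3 M
pOH = 2.63, so pH = 14.00 − pOH = 11.37

pH = 11.37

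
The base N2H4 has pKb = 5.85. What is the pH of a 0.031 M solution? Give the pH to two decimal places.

N2H4 + H2O ⇌ N2H5+ + OH-
Kb = 10^(−5.85) = 1.41 × 10^-6
Kb = [OH-]²/(0.031 − [OH-]) = 1.41 × 10^-6
Neglecting [OH-] in the denominator: [OH-] = √(1.41 × 10^-6 × 0.031) = 2.09 × 10^-4 M
pOH = 3.68, so pH = 14.00 − pOH = 10.32

pH = 10.32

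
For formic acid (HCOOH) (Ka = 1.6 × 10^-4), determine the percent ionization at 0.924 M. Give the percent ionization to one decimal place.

HCOOH ⇌ HCOO- + H+; let x = [H+] at equilibrium.
x ≈ √(Ka·C₀) = √(1.6 × 10^-4 × 0.924) = 1.22 × 10^-2 M
% ionization = x/C₀ × 100% = 1.22 × 10^-2/0.924 × 100% = 1.3%

1.3%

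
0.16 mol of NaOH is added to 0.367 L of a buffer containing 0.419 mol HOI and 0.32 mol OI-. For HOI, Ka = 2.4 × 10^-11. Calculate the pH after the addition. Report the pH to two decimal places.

After neutralization: n(HOI) = 0.259 mol, n(OI-) = 0.48 mol.
pKa = −log(2.4 × 10^-11) = 10.620
pH = pKa + log(n_OI-/n_HOI) = 10.620 + log(0.48/0.259) = 10.620 + (+0.268)

pH = 10.89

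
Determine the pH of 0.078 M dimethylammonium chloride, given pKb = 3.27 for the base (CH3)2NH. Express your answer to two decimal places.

pH = 5.92

(CH3)2NH2+ is the conjugate acid of the weak base (CH3)2NH.
Kb = 10^(−3.27) = 5.37 × 10^-4
Ka = Kw/Kb = 1.0×10^-14 / 5.37 × 10^-4 = 1.86 × 10^-11
From the ICE table, Ka = [H+]²/(0.078 − [H+]) = 1.86 × 10^-11.
Neglecting [H+] in the denominator: [H+] = √(1.86 × 10^-11 × 0.078) = 1.20 × 10^-6 M
Check: 0.0015% ionized — well under 5%, approximation valid.
pH = −log[H+] = −log(1.20 × 10^-6) = 5.92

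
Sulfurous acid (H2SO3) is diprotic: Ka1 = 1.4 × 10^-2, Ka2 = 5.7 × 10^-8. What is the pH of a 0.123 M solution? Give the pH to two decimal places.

pH = 1.45

Since Ka1 ≫ Ka2, the first ionization dominates [H+].
Ka1 = x²/(0.123 − x) = 1.4 × 10^-2
Solving the quadratic: x = (−Ka1 + √(Ka1² + 4·Ka1·C₀))/2 = 3.51 × 10^-2 M
pH = −log(3.51 × 10^-2) = 1.45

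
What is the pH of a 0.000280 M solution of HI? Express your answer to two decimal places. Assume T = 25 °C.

pH = 3.55

HI is a strong acid and dissociates completely, so [H+] = 0.000280 M.
pH = -log(0.00028) = 3.55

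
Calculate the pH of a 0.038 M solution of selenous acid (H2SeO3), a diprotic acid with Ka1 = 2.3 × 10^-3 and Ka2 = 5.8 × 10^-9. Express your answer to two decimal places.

pH = 2.08

Since Ka1 ≫ Ka2, the first ionization dominates [H+].
Ka1 = x²/(0.038 − x) = 2.3 × 10^-3
Solving the quadratic: x = (−Ka1 + √(Ka1² + 4·Ka1·C₀))/2 = 8.27 × 10^-3 M
pH = −log(8.27 × 10^-3) = 2.08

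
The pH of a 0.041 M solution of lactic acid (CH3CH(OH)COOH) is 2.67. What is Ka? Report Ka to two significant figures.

[H+] = 10^(-2.67) = 2.14 × 10^-3 M
At equilibrium [HA] = 0.041 − 2.14 × 10^-3 = 3.89 × 10^-2 M
Ka = [H+][A-]/[HA] = (2.14 × 10^-3)² / 3.89 × 10^-2 = 1.2 × 10^-4

Ka = 1.2 × 10^-4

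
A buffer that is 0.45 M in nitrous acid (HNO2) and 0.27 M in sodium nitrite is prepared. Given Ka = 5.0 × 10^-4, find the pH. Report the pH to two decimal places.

pH = 3.08

pKa = −log(5.0 × 10^-4) = 3.301
Using pH = pKa + log([base]/[acid]) with [base]/[acid] = 0.27/0.45:
pH = 3.301 + (-0.222) = 3.08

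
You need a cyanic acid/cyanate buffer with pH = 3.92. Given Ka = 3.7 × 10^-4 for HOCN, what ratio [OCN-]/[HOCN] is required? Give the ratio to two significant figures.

ratio = 3.1

pKa = -log(3.7 × 10^-4) = 3.432
pH = pKa + log(r) ⇒ log(r) = 3.92 − 3.432 = +0.488
r = [OCN-]/[HOCN] = 10^(+0.488) = 3.08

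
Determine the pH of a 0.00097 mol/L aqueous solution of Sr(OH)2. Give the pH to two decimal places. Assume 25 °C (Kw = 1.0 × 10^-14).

pH = 11.29

Sr(OH)2 is a strong base (each formula unit releases 2 OH-); [OH-] = 0.00194 M.
pOH = -log(0.00194) = 2.71
pH = 14.00 - 2.71 = 11.29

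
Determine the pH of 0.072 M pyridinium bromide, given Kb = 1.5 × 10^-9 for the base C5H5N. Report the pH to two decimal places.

pH = 3.16

C5H5NH+ is the conjugate acid of the weak base C5H5N.
Ka = Kw/Kb = 1.0×10^-14 / 1.5 × 10^-9 = 6.67 × 10^-6
From the ICE table, Ka = x²/(0.072 − x) = 6.67 × 10^-6.
Neglecting x in the denominator: x = √(6.67 × 10^-6 × 0.072) = 6.93 × 10^-4 M
pH = −log[H+] = −log(6.93 × 10^-4) = 3.16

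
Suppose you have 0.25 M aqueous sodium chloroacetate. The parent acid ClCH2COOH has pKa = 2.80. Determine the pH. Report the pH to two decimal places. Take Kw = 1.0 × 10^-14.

pH = 8.10

ClCH2COO- is the conjugate base of the weak acid ClCH2COOH.
Ka = 10^(−2.80) = 1.58 × 10^-3
Kb = Kw/Ka = 1.0×10^-14 / 1.58 × 10^-3 = 6.33 × 10^-12
Kb = x²/(0.25 − x) = 6.33 × 10^-12
Neglecting x in the denominator: x = √(6.33 × 10^-12 × 0.25) = 1.26 × 10^-6 M
(x/C₀ = 0.0005% < 5%, so the approximation holds.)
pOH = 5.90, so pH = 14.00 − pOH = 8.10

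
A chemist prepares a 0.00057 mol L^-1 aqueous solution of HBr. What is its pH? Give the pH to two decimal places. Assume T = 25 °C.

HBr is a strong acid and dissociates completely, so [H+] = 0.00057 M.
pH = -log(0.00057) = 3.24

pH = 3.24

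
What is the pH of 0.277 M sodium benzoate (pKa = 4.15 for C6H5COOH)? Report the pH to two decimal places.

C6H5COO- is the conjugate base of the weak acid C6H5COOH.
Ka = 10^(−4.15) = 7.08 × 10^-5
Kb = Kw/Ka = 1.0×10^-14 / 7.08 × 10^-5 = 1.41 × 10^-10
From the ICE table, Kb = [OH-]²/(0.277 − [OH-]) = 1.41 × 10^-10.
Assume [OH-] ≪ 0.277: [OH-] ≈ √(1.41 × 10^-10 × 0.277) = 6.25 × 10^-6 M
([OH-]/C₀ = 0.0023% < 5%, so the approximation holds.)
pOH = −log(6.25 × 10^-6) = 5.20; pH = 14.00 − 5.20 = 8.80

pH = 8.80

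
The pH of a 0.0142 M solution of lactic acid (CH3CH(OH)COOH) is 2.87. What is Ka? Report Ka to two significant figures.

Ka = 1.4 × 10^-4

[H+] = 10^(-2.87) = 1.35 × 10^-3 M
At equilibrium [HA] = 0.0142 − 1.35 × 10^-3 = 1.29 × 10^-2 M
Ka = [H+][A-]/[HA] = (1.35 × 10^-3)² / 1.29 × 10^-2 = 1.4 × 10^-4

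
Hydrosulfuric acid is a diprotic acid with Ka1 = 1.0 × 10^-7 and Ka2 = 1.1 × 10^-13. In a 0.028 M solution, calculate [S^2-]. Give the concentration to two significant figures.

1.1 × 10^-13 M

First ionization gives [H+] ≈ [HS-] = 5.29 × 10^-5 M.
Second step: Ka2 = [H+][S^2-]/[HS-] ≈ [S^2-] (since [H+] ≈ [HS-]).
So [S^2-] ≈ Ka2.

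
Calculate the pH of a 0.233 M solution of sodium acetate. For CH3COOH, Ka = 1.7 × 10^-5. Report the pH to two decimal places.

CH3COO- is the conjugate base of the weak acid CH3COOH.
Kb = Kw/Ka = 1.0×10^-14 / 1.7 × 10^-5 = 5.88 × 10^-10
From the ICE table, Kb = [OH-]²/(0.233 − [OH-]) = 5.88 × 10^-10.
Neglecting [OH-] in the denominator: [OH-] = √(5.88 × 10^-10 × 0.233) = 1.17 × 10^-5 M
pOH = 4.93, so pH = 14.00 − pOH = 9.07

pH = 9.07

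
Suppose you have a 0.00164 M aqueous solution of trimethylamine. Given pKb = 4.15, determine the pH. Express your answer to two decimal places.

(CH3)3N + H2O ⇌ (CH3)3NH+ + OH-
Kb = 10^(−4.15) = 7.08 × 10^-5
From the ICE table, Kb = [OH-]²/(0.00164 − [OH-]) = 7.08 × 10^-5.
The 5% rule fails; solving [OH-]² + Kb·[OH-] − Kb·C₀ = 0 exactly:
[OH-] = (−Kb + √(Kb² + 4·Kb·C₀))/2 = 3.07 × 10^-4 M
pOH = 3.51, so pH = 14.00 − pOH = 10.49

pH = 10.49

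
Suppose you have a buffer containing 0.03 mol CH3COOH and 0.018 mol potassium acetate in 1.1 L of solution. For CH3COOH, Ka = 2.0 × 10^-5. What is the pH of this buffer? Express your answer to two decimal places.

pH = 4.48

pKa = −log(2.0 × 10^-5) = 4.699
Using pH = pKa + log([base]/[acid]) with [base]/[acid] = 0.018/0.03:
pH = 4.699 + (-0.222) = 4.48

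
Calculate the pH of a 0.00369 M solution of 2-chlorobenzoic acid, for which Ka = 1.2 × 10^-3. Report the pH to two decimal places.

pH = 2.80

ClC6H4COOH ⇌ ClC6H4COO- + H+
From the ICE table, Ka = x²/(0.00369 − x) = 1.2 × 10^-3.
Here C₀/Ka ≈ 3.08, so the small-x approximation fails. Use the quadratic:
x = (−Ka + √(Ka² + 4·Ka·C₀))/2 = 1.59 × 10^-3 M
pH = −log[H+] = −log(1.59 × 10^-3) = 2.80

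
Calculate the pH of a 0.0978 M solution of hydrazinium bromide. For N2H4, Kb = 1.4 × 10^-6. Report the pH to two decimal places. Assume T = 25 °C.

pH = 4.58

N2H5+ is the conjugate acid of the weak base N2H4.
Ka = Kw/Kb = 1.0×10^-14 / 1.4 × 10^-6 = 7.14 × 10^-9
Let x = [H+] at equilibrium. Ka = x²/(0.0978 − x).
Since Ka ≪ C₀, x ≈ √(Ka·C₀) = 2.64 × 10^-5 M.
Check: 0.027% ionized — well under 5%, approximation valid.
pH = −log(2.64 × 10^-5) = 4.58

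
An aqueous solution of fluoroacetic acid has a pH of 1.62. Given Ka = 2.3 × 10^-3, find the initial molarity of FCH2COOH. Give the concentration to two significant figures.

C₀ = 2.7 × 10^-1 M

[H+] = 10^(-1.62) = 2.40 × 10^-2 M = x
Ka = x²/(C₀ − x) ⇒ C₀ = x + x²/Ka
C₀ = 2.40 × 10^-2 + (2.40 × 10^-2)²/(2.3 × 10^-3) = 2.74 × 10^-1 M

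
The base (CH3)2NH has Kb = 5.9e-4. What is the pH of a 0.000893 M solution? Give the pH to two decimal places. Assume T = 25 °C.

(CH3)2NH + H2O ⇌ (CH3)2NH2+ + OH-
Kb = x²/(0.000893 − x) = 5.9 × 10^-4
The 5% rule fails; solving x² + Kb·x − Kb·C₀ = 0 exactly:
x = [−0.00059 + √(0.00059² + 2.11e-06)]/2 = 4.89 × 10^-4 M
pOH = 3.31, so pH = 14.00 − pOH = 10.69

pH = 10.69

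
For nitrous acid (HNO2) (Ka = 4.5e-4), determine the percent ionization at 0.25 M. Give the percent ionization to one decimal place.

HNO2 ⇌ NO2- + H+; let x = [H+] at equilibrium.
x ≈ √(Ka·C₀) = √(4.5 × 10^-4 × 0.25) = 1.06 × 10^-2 M
Fraction ionized = 1.06 × 10^-2 / 0.25 = 0.0424 → 4.2%

4.2%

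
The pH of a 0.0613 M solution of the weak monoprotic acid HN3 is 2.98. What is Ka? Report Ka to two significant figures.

Ka = 1.8 × 10^-5

[H+] = 10^(-2.98) = 1.05 × 10^-3 M
At equilibrium [HA] = 0.0613 − 1.05 × 10^-3 = 6.02 × 10^-2 M
Ka = [H+][A-]/[HA] = (1.05 × 10^-3)² / 6.02 × 10^-2 = 1.8 × 10^-5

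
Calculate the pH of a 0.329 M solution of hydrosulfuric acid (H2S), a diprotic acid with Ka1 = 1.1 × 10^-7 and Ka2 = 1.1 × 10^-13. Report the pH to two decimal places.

pH = 3.72

Ka1 ≫ Ka2, so treat the first dissociation as the only significant source of H+.
Ka1 = x²/(0.329 − x) = 1.1 × 10^-7
x ≈ √(1.1 × 10^-7 × 0.329) = 1.90 × 10^-4 M
pH = −log(1.90 × 10^-4) = 3.72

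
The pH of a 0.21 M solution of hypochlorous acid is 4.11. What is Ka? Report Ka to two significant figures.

Ka = 2.9 × 10^-8

[H+] = 10^(-4.11) = 7.76 × 10^-5 M
At equilibrium [HA] = 0.21 − 7.76 × 10^-5 = 2.10 × 10^-1 M
Ka = [H+][A-]/[HA] = (7.76 × 10^-5)² / 2.10 × 10^-1 = 2.9 × 10^-8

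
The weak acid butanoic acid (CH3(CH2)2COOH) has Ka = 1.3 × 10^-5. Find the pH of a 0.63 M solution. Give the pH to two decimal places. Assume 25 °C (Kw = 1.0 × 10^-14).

CH3(CH2)2COOH ⇌ CH3(CH2)2COO- + H+
Ka = [H+]²/(0.63 − [H+]) = 1.3 × 10^-5
Since Ka ≪ C₀, [H+] ≈ √(Ka·C₀) = 2.86 × 10^-3 M.
([H+]/C₀ = 0.45% < 5%, so the approximation holds.)
pH = −log(2.86 × 10^-3) = 2.54

pH = 2.54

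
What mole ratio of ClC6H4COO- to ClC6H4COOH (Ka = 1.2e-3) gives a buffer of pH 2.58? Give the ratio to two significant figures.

ratio = 0.46

pKa = -log(1.2 × 10^-3) = 2.921
pH = pKa + log(r) ⇒ log(r) = 2.58 − 2.921 = -0.341
r = [ClC6H4COO-]/[ClC6H4COOH] = 10^(-0.341) = 0.456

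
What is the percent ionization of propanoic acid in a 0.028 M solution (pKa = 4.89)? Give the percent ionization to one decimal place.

CH3CH2COOH ⇌ CH3CH2COO- + H+; let x = [H+] at equilibrium.
Ka = 10^(−4.89) = 1.29 × 10^-5
x ≈ √(Ka·C₀) = √(1.29 × 10^-5 × 0.028) = 6.01 × 10^-4 M
Fraction ionized = 6.01 × 10^-4 / 0.028 = 0.0215 → 2.1%

2.1%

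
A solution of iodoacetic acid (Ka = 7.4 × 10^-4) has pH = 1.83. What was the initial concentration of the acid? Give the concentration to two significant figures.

C₀ = 3.1 × 10^-1 M

[H+] = 10^(-1.83) = 1.48 × 10^-2 M = x
Ka = x²/(C₀ − x) ⇒ C₀ = x + x²/Ka
C₀ = 1.48 × 10^-2 + (1.48 × 10^-2)²/(7.4 × 10^-4) = 3.11 × 10^-1 M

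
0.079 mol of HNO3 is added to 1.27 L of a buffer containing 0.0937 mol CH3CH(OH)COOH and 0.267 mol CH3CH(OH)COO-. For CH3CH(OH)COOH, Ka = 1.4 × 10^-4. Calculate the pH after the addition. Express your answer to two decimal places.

Added H+ converts CH3CH(OH)COO- to CH3CH(OH)COOH: CH3CH(OH)COOH → 0.173 mol, CH3CH(OH)COO- → 0.188 mol.
pKa = −log(1.4 × 10^-4) = 3.854
pH = pKa + log([A⁻]/[HA]) = 3.854 + log(0.188/0.173) = 3.854 +0.036

pH = 3.89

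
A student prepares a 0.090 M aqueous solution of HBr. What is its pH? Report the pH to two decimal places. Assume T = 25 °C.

HBr is a strong acid and dissociates completely, so [H+] = 0.090 M.
pH = -log(0.09) = 1.05

pH = 1.05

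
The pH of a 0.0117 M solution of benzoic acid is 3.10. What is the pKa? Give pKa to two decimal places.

pKa = 4.24

[H+] = 10^(-3.10) = 7.94 × 10^-4 M
At equilibrium [HA] = 0.0117 − 7.94 × 10^-4 = 1.09 × 10^-2 M
Ka = [H+][A-]/[HA] = (7.94 × 10^-4)² / 1.09 × 10^-2 = 5.78 × 10^-5
pKa = -log(5.78 × 10^-5) = 4.24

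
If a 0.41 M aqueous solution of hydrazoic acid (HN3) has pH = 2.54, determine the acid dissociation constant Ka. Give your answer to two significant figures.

[H+] = 10^(-2.54) = 2.88 × 10^-3 M
At equilibrium [HA] = 0.41 − 2.88 × 10^-3 = 4.07 × 10^-1 M
Ka = [H+][A-]/[HA] = (2.88 × 10^-3)² / 4.07 × 10^-1 = 2.0 × 10^-5

Ka = 2.0 × 10^-5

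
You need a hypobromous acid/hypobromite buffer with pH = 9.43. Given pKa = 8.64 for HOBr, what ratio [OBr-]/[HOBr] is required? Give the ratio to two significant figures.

ratio = 6.2

pH = pKa + log(r) ⇒ log(r) = 9.43 − 8.64 = +0.79
r = [OBr-]/[HOBr] = 10^(+0.79) = 6.17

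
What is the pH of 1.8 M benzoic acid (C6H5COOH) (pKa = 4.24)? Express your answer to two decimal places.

pH = 1.99

C6H5COOH ⇌ C6H5COO- + H+
Ka = 10^(−4.24) = 5.75 × 10^-5
Ka = [H+]²/(1.8 − [H+]) = 5.75 × 10^-5
Since Ka ≪ C₀, [H+] ≈ √(Ka·C₀) = 1.02 × 10^-2 M.
([H+]/C₀ = 0.57% < 5%, so the approximation holds.)
pH = −log(1.02 × 10^-2) = 1.99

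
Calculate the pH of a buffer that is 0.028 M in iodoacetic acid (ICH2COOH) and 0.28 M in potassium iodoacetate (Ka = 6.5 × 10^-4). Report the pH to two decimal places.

pKa = −log(6.5 × 10^-4) = 3.187
pH = pKa + log([A⁻]/[HA]) = 3.187 + log(0.28/0.028)
pH = 3.187 + (+1.000) = 4.19

pH = 4.19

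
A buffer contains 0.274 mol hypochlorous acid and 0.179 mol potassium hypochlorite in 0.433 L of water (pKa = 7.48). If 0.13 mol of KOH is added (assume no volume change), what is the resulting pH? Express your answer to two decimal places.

pH = 7.81

OH- converts HOCl to OCl-: HOCl → 0.144 mol, OCl- → 0.309 mol.
Henderson–Hasselbalch with mole ratio 0.309/0.144: pH = 7.48 + (+0.332)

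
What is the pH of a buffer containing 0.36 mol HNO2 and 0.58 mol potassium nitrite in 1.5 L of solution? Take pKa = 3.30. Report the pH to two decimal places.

pH = 3.51

pH = pKa + log([A⁻]/[HA]) = 3.30 + log(0.58/0.36)
pH = 3.30 + (+0.207) = 3.51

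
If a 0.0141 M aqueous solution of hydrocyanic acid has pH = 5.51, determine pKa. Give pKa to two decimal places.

[H+] = 10^(-5.51) = 3.09 × 10^-6 M
At equilibrium [HA] = 0.0141 − 3.09 × 10^-6 = 1.41 × 10^-2 M
Ka = [H+][A-]/[HA] = (3.09 × 10^-6)² / 1.41 × 10^-2 = 6.77 × 10^-10
pKa = -log(6.77 × 10^-10) = 9.17

pKa = 9.17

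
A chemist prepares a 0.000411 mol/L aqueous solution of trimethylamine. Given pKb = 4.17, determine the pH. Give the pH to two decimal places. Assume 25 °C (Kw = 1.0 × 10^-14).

(CH3)3N + H2O ⇌ (CH3)3NH+ + OH-
Kb = 10^(−4.17) = 6.76 × 10^-5
Let x = [OH-] at equilibrium. Kb = x²/(0.000411 − x).
x is not negligible relative to C₀; solve x² + 6.76e-05·x − 2.78e-08 = 0.
x = (−Kb + √(Kb² + 4·Kb·C₀))/2 = 1.36 × 10^-4 M
pOH = −log(1.36 × 10^-4) = 3.87; pH = 14.00 − 3.87 = 10.13

pH = 10.13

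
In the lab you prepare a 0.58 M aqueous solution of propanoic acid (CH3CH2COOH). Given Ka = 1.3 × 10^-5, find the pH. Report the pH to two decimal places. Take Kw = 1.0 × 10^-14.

CH3CH2COOH ⇌ CH3CH2COO- + H+
Ka = x²/(0.58 − x) = 1.3 × 10^-5
Since Ka ≪ C₀, x ≈ √(Ka·C₀) = 2.75 × 10^-3 M.
Check: 0.47% ionized — well under 5%, approximation valid.
pH = −log(2.75 × 10^-3) = 2.56

pH = 2.56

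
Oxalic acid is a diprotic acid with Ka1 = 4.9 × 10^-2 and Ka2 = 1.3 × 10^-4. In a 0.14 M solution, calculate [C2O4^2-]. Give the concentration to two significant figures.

1.3 × 10^-4 M

First ionization gives [H+] ≈ [HC2O4-] = 6.19 × 10^-2 M.
Second step: Ka2 = [H+][C2O4^2-]/[HC2O4-] ≈ [C2O4^2-] (since [H+] ≈ [HC2O4-]).
So [C2O4^2-] ≈ Ka2.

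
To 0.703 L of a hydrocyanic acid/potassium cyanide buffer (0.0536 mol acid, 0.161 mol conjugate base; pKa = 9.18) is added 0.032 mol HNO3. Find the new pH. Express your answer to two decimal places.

After neutralization: n(HCN) = 0.0856 mol, n(CN-) = 0.129 mol.
pH = pKa + log(n_CN-/n_HCN) = 9.18 + log(0.129/0.0856) = 9.18 + (+0.178)

pH = 9.36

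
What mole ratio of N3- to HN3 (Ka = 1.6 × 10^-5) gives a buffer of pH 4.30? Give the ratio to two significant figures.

pKa = -log(1.6 × 10^-5) = 4.796
pH = pKa + log(r) ⇒ log(r) = 4.30 − 4.796 = -0.496
r = [N3-]/[HN3] = 10^(-0.496) = 0.319

ratio = 0.32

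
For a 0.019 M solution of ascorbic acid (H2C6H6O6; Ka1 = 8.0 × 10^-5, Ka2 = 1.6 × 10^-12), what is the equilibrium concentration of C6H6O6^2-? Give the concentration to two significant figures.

1.6 × 10^-12 M

First ionization gives [H+] ≈ [HC6H6O6-] = 1.19 × 10^-3 M.
Second step: Ka2 = [H+][C6H6O6^2-]/[HC6H6O6-] ≈ [C6H6O6^2-] (since [H+] ≈ [HC6H6O6-]).
So [C6H6O6^2-] ≈ Ka2.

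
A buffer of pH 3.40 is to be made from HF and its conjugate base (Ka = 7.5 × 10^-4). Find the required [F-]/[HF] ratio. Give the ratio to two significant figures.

ratio = 1.9

pKa = -log(7.5 × 10^-4) = 3.125
pH = pKa + log(r) ⇒ log(r) = 3.40 − 3.125 = +0.275
r = [F-]/[HF] = 10^(+0.275) = 1.88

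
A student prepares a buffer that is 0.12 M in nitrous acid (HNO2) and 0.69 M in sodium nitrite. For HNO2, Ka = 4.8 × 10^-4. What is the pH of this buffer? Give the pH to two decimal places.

pH = 4.08

pKa = −log(4.8 × 10^-4) = 3.319
Using pH = pKa + log([base]/[acid]) with [base]/[acid] = 0.69/0.12:
pH = 3.319 + (+0.760) = 4.08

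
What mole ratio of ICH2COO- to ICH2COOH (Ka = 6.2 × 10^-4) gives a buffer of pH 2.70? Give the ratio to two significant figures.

pKa = -log(6.2 × 10^-4) = 3.208
pH = pKa + log(r) ⇒ log(r) = 2.70 − 3.208 = -0.508
r = [ICH2COO-]/[ICH2COOH] = 10^(-0.508) = 0.31

ratio = 0.31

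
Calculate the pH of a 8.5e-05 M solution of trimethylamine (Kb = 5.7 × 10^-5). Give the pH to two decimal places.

pH = 9.67

(CH3)3N + H2O ⇌ (CH3)3NH+ + OH-
From the ICE table, Kb = [OH-]²/(8.5e-05 − [OH-]) = 5.7 × 10^-5.
[OH-] is not negligible relative to C₀; solve [OH-]² + 5.7e-05·[OH-] − 4.85e-09 = 0.
[OH-] = (−Kb + √(Kb² + 4·Kb·C₀))/2 = 4.67 × 10^-5 M
pOH = −log(4.67 × 10^-5) = 4.33; pH = 14.00 − 4.33 = 9.67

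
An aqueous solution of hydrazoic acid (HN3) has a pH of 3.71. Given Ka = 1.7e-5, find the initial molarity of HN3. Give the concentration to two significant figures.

C₀ = 2.4 × 10^-3 M

[H+] = 10^(-3.71) = 1.95 × 10^-4 M = x
Ka = x²/(C₀ − x) ⇒ C₀ = x + x²/Ka
C₀ = 1.95 × 10^-4 + (1.95 × 10^-4)²/(1.7 × 10^-5) = 2.43 × 10^-3 M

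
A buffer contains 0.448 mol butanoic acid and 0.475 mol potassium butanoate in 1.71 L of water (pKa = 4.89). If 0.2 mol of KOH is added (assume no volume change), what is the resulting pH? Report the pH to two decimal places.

OH- converts CH3(CH2)2COOH to CH3(CH2)2COO-: CH3(CH2)2COOH → 0.248 mol, CH3(CH2)2COO- → 0.675 mol.
Henderson–Hasselbalch with mole ratio 0.675/0.248: pH = 4.89 + (+0.435)

pH = 5.32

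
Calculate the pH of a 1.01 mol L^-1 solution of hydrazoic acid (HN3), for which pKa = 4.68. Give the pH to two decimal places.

pH = 2.34

HN3 ⇌ N3- + H+
Ka = 10^(−4.68) = 2.09 × 10^-5
From the ICE table, Ka = x²/(1.01 − x) = 2.09 × 10^-5.
Assume x ≪ 1.01: x ≈ √(2.09 × 10^-5 × 1.01) = 4.59 × 10^-3 M
Check: 0.45% ionized — well under 5%, approximation valid.
pH = −log(4.59 × 10^-3) = 2.34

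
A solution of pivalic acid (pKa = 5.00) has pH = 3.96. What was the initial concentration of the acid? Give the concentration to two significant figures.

C₀ = 1.3 × 10^-3 M

[H+] = 10^(-3.96) = 1.10 × 10^-4 M = x
Ka = 10^(−5.00) = 1.00 × 10^-5
Ka = x²/(C₀ − x) ⇒ C₀ = x + x²/Ka
C₀ = 1.10 × 10^-4 + (1.10 × 10^-4)²/(1.00 × 10^-5) = 1.32 × 10^-3 M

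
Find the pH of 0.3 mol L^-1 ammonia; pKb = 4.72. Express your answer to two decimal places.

NH3 + H2O ⇌ NH4+ + OH-
Kb = 10^(−4.72) = 1.91 × 10^-5
From the ICE table, Kb = x²/(0.3 − x) = 1.91 × 10^-5.
Since Kb ≪ C₀, x ≈ √(Kb·C₀) = 2.39 × 10^-3 M.
pOH = 2.62, so pH = 14.00 − pOH = 11.38

pH = 11.38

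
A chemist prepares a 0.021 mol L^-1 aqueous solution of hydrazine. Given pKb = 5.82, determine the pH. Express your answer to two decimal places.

pH = 10.25

N2H4 + H2O ⇌ N2H5+ + OH-
Kb = 10^(−5.82) = 1.51 × 10^-6
Let x = [OH-] at equilibrium. Kb = x²/(0.021 − x).
Since Kb ≪ C₀, x ≈ √(Kb·C₀) = 1.78 × 10^-4 M.
pOH = −log(1.78 × 10^-4) = 3.75; pH = 14.00 − 3.75 = 10.25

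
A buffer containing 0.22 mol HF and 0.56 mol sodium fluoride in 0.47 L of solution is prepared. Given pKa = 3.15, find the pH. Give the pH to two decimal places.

pH = 3.56

Henderson–Hasselbalch: pH = pKa + log([F-]/[HF]) = 3.15 + log(0.56/0.22)
pH = 3.15 + (+0.406) = 3.56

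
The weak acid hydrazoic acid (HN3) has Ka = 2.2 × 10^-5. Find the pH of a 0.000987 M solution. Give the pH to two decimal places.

HN3 ⇌ N3- + H+
Ka = x²/(0.000987 − x) = 2.2 × 10^-5
Here C₀/Ka ≈ 44.9, so the small-x approximation fails. Use the quadratic:
x = [−2.2e-05 + √(2.2e-05² + 8.69e-08)]/2 = 1.37 × 10^-4 M
pH = −log[H+] = −log(1.37 × 10^-4) = 3.86

pH = 3.86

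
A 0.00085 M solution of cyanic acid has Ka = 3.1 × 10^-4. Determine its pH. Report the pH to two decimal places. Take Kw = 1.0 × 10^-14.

HOCN ⇌ OCN- + H+
Ka = x²/(0.00085 − x) = 3.1 × 10^-4
Here C₀/Ka ≈ 2.74, so the small-x approximation fails. Use the quadratic:
x = (−Ka + √(Ka² + 4·Ka·C₀))/2 = 3.81 × 10^-4 M
pH = −log(3.81 × 10^-4) = 3.42

pH = 3.42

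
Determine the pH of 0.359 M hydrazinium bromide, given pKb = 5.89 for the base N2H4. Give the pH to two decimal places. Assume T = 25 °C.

pH = 4.28

N2H5+ is the conjugate acid of the weak base N2H4.
Kb = 10^(−5.89) = 1.29 × 10^-6
Ka = Kw/Kb = 1.0×10^-14 / 1.29 × 10^-6 = 7.75 × 10^-9
Ka = [H+]²/(0.359 − [H+]) = 7.75 × 10^-9
Since Ka ≪ C₀, [H+] ≈ √(Ka·C₀) = 5.27 × 10^-5 M.
([H+]/C₀ = 0.015% < 5%, so the approximation holds.)
pH = −log[H+] = −log(5.27 × 10^-5) = 4.28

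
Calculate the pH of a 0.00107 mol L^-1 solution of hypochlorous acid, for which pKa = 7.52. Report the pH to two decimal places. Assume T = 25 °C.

pH = 5.25

HOCl ⇌ OCl- + H+
Ka = 10^(−7.52) = 3.02 × 10^-8
From the ICE table, Ka = x²/(0.00107 − x) = 3.02 × 10^-8.
Since Ka ≪ C₀, x ≈ √(Ka·C₀) = 5.68 × 10^-6 M.
pH = −log[H+] = −log(5.68 × 10^-6) = 5.25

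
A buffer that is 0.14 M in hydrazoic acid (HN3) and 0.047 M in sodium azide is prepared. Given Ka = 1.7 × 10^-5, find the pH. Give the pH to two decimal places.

pKa = −log(1.7 × 10^-5) = 4.770
pH = pKa + log([A⁻]/[HA]) = 4.770 + log(0.047/0.14)
pH = 4.770 + (-0.474) = 4.30

pH = 4.30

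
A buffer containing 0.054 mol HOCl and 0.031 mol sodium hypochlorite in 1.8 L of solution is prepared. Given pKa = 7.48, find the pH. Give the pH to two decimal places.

pH = 7.24

Using pH = pKa + log([base]/[acid]) with [base]/[acid] = 0.031/0.054:
pH = 7.48 + (-0.241) = 7.24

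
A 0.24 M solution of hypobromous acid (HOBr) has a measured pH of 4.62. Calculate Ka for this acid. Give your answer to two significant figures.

[H+] = 10^(-4.62) = 2.40 × 10^-5 M
At equilibrium [HA] = 0.24 − 2.40 × 10^-5 = 2.40 × 10^-1 M
Ka = [H+][A-]/[HA] = (2.40 × 10^-5)² / 2.40 × 10^-1 = 2.4 × 10^-9

Ka = 2.4 × 10^-9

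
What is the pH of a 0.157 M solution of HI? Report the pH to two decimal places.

HI is a strong acid and dissociates completely, so [H+] = 0.157 M.
pH = -log(0.157) = 0.80

pH = 0.80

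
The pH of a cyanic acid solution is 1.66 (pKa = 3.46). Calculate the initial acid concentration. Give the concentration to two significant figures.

[H+] = 10^(-1.66) = 2.19 × 10^-2 M = x
Ka = 10^(−3.46) = 3.47 × 10^-4
Ka = x²/(C₀ − x) ⇒ C₀ = x + x²/Ka
C₀ = 2.19 × 10^-2 + (2.19 × 10^-2)²/(3.47 × 10^-4) = 1.40 M

C₀ = 1.4 M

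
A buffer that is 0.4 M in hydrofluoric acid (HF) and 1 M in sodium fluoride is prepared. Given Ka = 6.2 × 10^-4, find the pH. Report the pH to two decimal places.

pH = 3.61

pKa = −log(6.2 × 10^-4) = 3.208
Henderson–Hasselbalch: pH = pKa + log([F-]/[HF]) = 3.208 + log(1/0.4)
pH = 3.208 + (+0.398) = 3.61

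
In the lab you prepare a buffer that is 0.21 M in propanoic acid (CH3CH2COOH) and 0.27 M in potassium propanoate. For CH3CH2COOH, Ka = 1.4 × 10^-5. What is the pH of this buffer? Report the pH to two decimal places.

pH = 4.96

pKa = −log(1.4 × 10^-5) = 4.854
Henderson–Hasselbalch: pH = pKa + log([CH3CH2COO-]/[CH3CH2COOH]) = 4.854 + log(0.27/0.21)
pH = 4.854 + (+0.109) = 4.96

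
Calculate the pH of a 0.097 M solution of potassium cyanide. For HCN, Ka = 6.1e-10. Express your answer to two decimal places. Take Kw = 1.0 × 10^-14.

pH = 11.10

CN- is the conjugate base of the weak acid HCN.
Kb = Kw/Ka = 1.0×10^-14 / 6.1 × 10^-10 = 1.64 × 10^-5
From the ICE table, Kb = x²/(0.097 − x) = 1.64 × 10^-5.
Assume x ≪ 0.097: x ≈ √(1.64 × 10^-5 × 0.097) = 1.26 × 10^-3 M
Check: 1.3% ionized — well under 5%, approximation valid.
pOH = 2.90, so pH = 14.00 − pOH = 11.10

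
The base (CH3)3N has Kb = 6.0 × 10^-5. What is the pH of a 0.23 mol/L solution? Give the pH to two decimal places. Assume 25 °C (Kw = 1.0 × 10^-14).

(CH3)3N + H2O ⇌ (CH3)3NH+ + OH-
Kb = [OH-]²/(0.23 − [OH-]) = 6.0 × 10^-5
Assume [OH-] ≪ 0.23: [OH-] ≈ √(6.0 × 10^-5 × 0.23) = 3.71 × 10^-3 M
Check: 1.6% ionized — well under 5%, approximation valid.
pOH = −log(3.71 × 10^-3) = 2.43; pH = 14.00 − 2.43 = 11.57

pH = 11.57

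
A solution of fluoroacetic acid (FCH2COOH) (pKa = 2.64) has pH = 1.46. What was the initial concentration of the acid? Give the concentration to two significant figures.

[H+] = 10^(-1.46) = 3.47 × 10^-2 M = x
Ka = 10^(−2.64) = 2.29 × 10^-3
Ka = x²/(C₀ − x) ⇒ C₀ = x + x²/Ka
C₀ = 3.47 × 10^-2 + (3.47 × 10^-2)²/(2.29 × 10^-3) = 5.61 × 10^-1 M

C₀ = 5.6 × 10^-1 M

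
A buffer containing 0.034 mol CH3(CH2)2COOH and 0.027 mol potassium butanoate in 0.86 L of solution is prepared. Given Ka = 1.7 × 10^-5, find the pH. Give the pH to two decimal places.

pH = 4.67

pKa = −log(1.7 × 10^-5) = 4.770
Henderson–Hasselbalch: pH = pKa + log([CH3(CH2)2COO-]/[CH3(CH2)2COOH]) = 4.770 + log(0.027/0.034)
pH = 4.770 + (-0.100) = 4.67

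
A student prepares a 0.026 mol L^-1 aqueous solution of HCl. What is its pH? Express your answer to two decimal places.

pH = 1.59

HCl is a strong acid and dissociates completely, so [H+] = 0.026 M.
pH = -log(0.026) = 1.59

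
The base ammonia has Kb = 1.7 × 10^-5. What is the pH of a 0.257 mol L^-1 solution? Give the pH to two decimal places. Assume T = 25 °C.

NH3 + H2O ⇌ NH4+ + OH-
Kb = [OH-]²/(0.257 − [OH-]) = 1.7 × 10^-5
Neglecting [OH-] in the denominator: [OH-] = √(1.7 × 10^-5 × 0.257) = 2.09 × 10^-3 M
([OH-]/C₀ = 0.81% < 5%, so the approximation holds.)
pOH = −log(2.09 × 10^-3) = 2.68; pH = 14.00 − 2.68 = 11.32

pH = 11.32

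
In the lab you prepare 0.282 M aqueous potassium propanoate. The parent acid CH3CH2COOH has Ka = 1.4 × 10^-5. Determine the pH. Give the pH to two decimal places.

CH3CH2COO- is the conjugate base of the weak acid CH3CH2COOH.
Kb = Kw/Ka = 1.0×10^-14 / 1.4 × 10^-5 = 7.14 × 10^-10
From the ICE table, Kb = x²/(0.282 − x) = 7.14 × 10^-10.
Neglecting x in the denominator: x = √(7.14 × 10^-10 × 0.282) = 1.42 × 10^-5 M
(x/C₀ = 0.005% < 5%, so the approximation holds.)
pOH = 4.85, so pH = 14.00 − pOH = 9.15

pH = 9.15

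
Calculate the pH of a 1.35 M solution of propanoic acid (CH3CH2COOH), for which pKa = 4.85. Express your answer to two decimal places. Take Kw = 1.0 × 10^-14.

pH = 2.36

CH3CH2COOH ⇌ CH3CH2COO- + H+
Ka = 10^(−4.85) = 1.41 × 10^-5
From the ICE table, Ka = [H+]²/(1.35 − [H+]) = 1.41 × 10^-5.
Since Ka ≪ C₀, [H+] ≈ √(Ka·C₀) = 4.36 × 10^-3 M.
pH = −log(4.36 × 10^-3) = 2.36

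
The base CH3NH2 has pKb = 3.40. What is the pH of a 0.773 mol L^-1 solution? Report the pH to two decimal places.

pH = 12.24

CH3NH2 + H2O ⇌ CH3NH3+ + OH-
Kb = 10^(−3.40) = 3.98 × 10^-4
Let x = [OH-] at equilibrium. Kb = x²/(0.773 − x).
Assume x ≪ 0.773: x ≈ √(3.98 × 10^-4 × 0.773) = 1.75 × 10^-2 M
Check: 2.3% ionized — well under 5%, approximation valid.
pOH = 1.76, so pH = 14.00 − pOH = 12.24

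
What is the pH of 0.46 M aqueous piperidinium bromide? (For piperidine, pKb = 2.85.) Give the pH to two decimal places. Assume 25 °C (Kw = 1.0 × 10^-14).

pH = 5.74

C5H10NH2+ is the conjugate acid of the weak base C5H10NH.
Kb = 10^(−2.85) = 1.41 × 10^-3
Ka = Kw/Kb = 1.0×10^-14 / 1.41 × 10^-3 = 7.09 × 10^-12
Ka = x²/(0.46 − x) = 7.09 × 10^-12
Assume x ≪ 0.46: x ≈ √(7.09 × 10^-12 × 0.46) = 1.81 × 10^-6 M
(x/C₀ = 0.00039% < 5%, so the approximation holds.)
pH = −log(1.81 × 10^-6) = 5.74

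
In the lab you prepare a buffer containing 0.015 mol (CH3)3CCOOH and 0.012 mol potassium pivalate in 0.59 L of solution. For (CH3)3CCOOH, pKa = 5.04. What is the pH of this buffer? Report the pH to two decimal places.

pH = 4.94

Using pH = pKa + log([base]/[acid]) with [base]/[acid] = 0.012/0.015:
pH = 5.04 + (-0.097) = 4.94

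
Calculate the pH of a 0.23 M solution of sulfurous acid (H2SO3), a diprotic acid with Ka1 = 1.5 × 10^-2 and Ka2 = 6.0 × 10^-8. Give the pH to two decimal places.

Since Ka1 ≫ Ka2, the first ionization dominates [H+].
Ka1 = x²/(0.23 − x) = 1.5 × 10^-2
Solving the quadratic: x = (−Ka1 + √(Ka1² + 4·Ka1·C₀))/2 = 5.17 × 10^-2 M
pH = −log(5.17 × 10^-2) = 1.29

pH = 1.29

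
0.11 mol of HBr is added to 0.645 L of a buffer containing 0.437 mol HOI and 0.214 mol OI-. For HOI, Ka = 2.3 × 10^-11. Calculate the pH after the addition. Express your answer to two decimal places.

Added H+ converts OI- to HOI: HOI → 0.547 mol, OI- → 0.104 mol.
pKa = −log(2.3 × 10^-11) = 10.638
Henderson–Hasselbalch with mole ratio 0.104/0.547: pH = 10.638 + (-0.721)

pH = 9.92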